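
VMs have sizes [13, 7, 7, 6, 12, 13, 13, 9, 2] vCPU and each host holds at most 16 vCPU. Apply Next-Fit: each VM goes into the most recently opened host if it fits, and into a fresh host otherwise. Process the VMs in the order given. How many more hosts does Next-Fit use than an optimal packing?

Next-Fit: [13] [7,7] [6] [12] [13] [13] [9,2] → 7 hosts.
Total size 82 vCPU; any packing needs at least ⌈82/16⌉ = 6 hosts.
An optimal packing achieves that bound: [13,2] [13] [13] [12] [9,7] [7,6] → 6 hosts.
Excess: 7 − 6 = 1.

1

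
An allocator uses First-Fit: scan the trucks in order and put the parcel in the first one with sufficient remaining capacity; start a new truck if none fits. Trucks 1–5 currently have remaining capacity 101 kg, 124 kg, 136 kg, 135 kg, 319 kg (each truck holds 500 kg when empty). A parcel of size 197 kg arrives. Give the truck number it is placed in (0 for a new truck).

Trucks with room: truck 5 (319 kg).
The first with room is truck 5.

5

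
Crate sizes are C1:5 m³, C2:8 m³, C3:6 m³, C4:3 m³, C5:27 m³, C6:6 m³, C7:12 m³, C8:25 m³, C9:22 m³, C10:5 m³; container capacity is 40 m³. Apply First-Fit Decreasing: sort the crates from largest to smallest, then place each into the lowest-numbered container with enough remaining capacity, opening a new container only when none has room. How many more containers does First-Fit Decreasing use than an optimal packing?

First-Fit Decreasing: [27,12] [25,8,6] [22,6,5,5] [3] → 4 containers.
Total size 119 m³; any packing needs at least ⌈119/40⌉ = 3 containers.
An optimal packing achieves that bound: [27,12] [25,6,6,3] [22,8,5,5] → 3 containers.
Excess: 4 − 3 = 1.

1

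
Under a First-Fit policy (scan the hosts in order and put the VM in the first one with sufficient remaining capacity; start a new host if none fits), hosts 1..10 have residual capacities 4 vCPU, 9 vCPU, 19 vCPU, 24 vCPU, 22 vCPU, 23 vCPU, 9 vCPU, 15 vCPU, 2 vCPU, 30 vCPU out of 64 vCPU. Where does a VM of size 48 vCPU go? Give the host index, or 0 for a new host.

0

No host has ≥ 48 vCPU free, so a new host is opened.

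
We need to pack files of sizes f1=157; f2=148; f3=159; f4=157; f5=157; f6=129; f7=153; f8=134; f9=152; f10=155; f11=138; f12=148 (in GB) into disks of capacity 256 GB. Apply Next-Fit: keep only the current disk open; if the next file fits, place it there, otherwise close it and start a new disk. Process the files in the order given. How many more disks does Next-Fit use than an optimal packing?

Next-Fit: [157] [148] [159] [157] [157] [129] [153] [134] [152] [155] [138] [148] → 12 disks.
12 files exceed 128 GB (half the capacity), and no two of those can share a disk, so at least 12 disks are needed.
So 12 is already optimal.

0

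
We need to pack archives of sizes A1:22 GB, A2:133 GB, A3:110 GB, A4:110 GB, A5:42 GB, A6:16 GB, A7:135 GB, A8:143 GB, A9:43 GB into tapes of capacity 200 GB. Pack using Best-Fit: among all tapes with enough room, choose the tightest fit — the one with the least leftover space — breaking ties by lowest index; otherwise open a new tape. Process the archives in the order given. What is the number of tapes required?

5

A1 (22 GB) → tape 1 (remaining 178 GB)
A2 (133 GB) → tape 1 (remaining 45 GB)
A3 (110 GB) → tape 2 (remaining 90 GB)
A4 (110 GB) → tape 3 (remaining 90 GB)
A5 (42 GB) → tape 1 (remaining 3 GB)
A6 (16 GB) → tape 2 (remaining 74 GB)
A7 (135 GB) → tape 4 (remaining 65 GB)
A8 (143 GB) → tape 5 (remaining 57 GB)
A9 (43 GB) → tape 5 (remaining 14 GB)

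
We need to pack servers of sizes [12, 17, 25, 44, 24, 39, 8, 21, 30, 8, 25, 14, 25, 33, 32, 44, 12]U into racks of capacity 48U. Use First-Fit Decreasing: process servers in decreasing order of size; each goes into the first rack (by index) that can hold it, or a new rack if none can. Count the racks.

Sorted descending: 44, 44, 39, 33, 32, 30, 25, 25, 25, 24, 21, 17, 14, 12, 12, 8, 8.
rack 1: place 44U, 4U left
rack 2: place 44U, 4U left
rack 3: place 39U, 9U left
rack 4: place 33U, 15U left
rack 5: place 32U, 16U left
rack 6: place 30U, 18U left
rack 7: place 25U, 23U left
rack 8: place 25U, 23U left
rack 9: place 25U, 23U left
rack 10: place 24U, 24U left
rack 7: place 21U, 2U left
rack 6: place 17U, 1U left
rack 4: place 14U, 1U left
rack 5: place 12U, 4U left
rack 8: place 12U, 11U left
rack 3: place 8U, 1U left
rack 8: place 8U, 3U left

10 racks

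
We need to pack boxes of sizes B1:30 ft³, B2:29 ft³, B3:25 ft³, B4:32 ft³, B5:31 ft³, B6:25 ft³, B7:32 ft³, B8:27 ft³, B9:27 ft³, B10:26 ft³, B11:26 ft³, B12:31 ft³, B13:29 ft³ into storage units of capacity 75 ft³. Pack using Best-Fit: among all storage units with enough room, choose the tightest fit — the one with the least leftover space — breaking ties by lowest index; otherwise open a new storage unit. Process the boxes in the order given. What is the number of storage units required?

storage unit 1: place B1 (30 ft³), 45 ft³ left
storage unit 1: place B2 (29 ft³), 16 ft³ left
storage unit 2: place B3 (25 ft³), 50 ft³ left
storage unit 2: place B4 (32 ft³), 18 ft³ left
storage unit 3: place B5 (31 ft³), 44 ft³ left
storage unit 3: place B6 (25 ft³), 19 ft³ left
storage unit 4: place B7 (32 ft³), 43 ft³ left
storage unit 4: place B8 (27 ft³), 16 ft³ left
storage unit 5: place B9 (27 ft³), 48 ft³ left
storage unit 5: place B10 (26 ft³), 22 ft³ left
storage unit 6: place B11 (26 ft³), 49 ft³ left
storage unit 6: place B12 (31 ft³), 18 ft³ left
storage unit 7: place B13 (29 ft³), 46 ft³ left

7 storage units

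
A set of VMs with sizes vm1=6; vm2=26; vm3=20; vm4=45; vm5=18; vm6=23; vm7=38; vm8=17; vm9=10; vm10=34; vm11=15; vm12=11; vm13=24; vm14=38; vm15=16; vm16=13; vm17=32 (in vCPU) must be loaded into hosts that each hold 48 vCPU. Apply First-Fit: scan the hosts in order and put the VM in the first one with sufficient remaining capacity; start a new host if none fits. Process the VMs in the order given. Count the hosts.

host 1: place vm1 (6 vCPU), 42 vCPU left
host 1: place vm2 (26 vCPU), 16 vCPU left
host 2: place vm3 (20 vCPU), 28 vCPU left
host 3: place vm4 (45 vCPU), 3 vCPU left
host 2: place vm5 (18 vCPU), 10 vCPU left
host 4: place vm6 (23 vCPU), 25 vCPU left
host 5: place vm7 (38 vCPU), 10 vCPU left
host 4: place vm8 (17 vCPU), 8 vCPU left
host 1: place vm9 (10 vCPU), 6 vCPU left
host 6: place vm10 (34 vCPU), 14 vCPU left
host 7: place vm11 (15 vCPU), 33 vCPU left
host 6: place vm12 (11 vCPU), 3 vCPU left
host 7: place vm13 (24 vCPU), 9 vCPU left
host 8: place vm14 (38 vCPU), 10 vCPU left
host 9: place vm15 (16 vCPU), 32 vCPU left
host 9: place vm16 (13 vCPU), 19 vCPU left
host 10: place vm17 (32 vCPU), 16 vCPU left

10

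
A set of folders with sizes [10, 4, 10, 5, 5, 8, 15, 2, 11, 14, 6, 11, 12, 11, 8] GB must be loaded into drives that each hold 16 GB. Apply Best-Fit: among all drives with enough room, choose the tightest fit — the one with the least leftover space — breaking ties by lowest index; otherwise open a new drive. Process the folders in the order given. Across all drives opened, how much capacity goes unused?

Put 10 GB in drive 1; 6 GB remain.
Put 4 GB in drive 1; 2 GB remain.
Put 10 GB in drive 2; 6 GB remain.
Put 5 GB in drive 2; 1 GB remain.
Put 5 GB in drive 3; 11 GB remain.
Put 8 GB in drive 3; 3 GB remain.
Put 15 GB in drive 4; 1 GB remain.
Put 2 GB in drive 1; 0 GB remain.
Put 11 GB in drive 5; 5 GB remain.
Put 14 GB in drive 6; 2 GB remain.
Put 6 GB in drive 7; 10 GB remain.
Put 11 GB in drive 8; 5 GB remain.
Put 12 GB in drive 9; 4 GB remain.
Put 11 GB in drive 10; 5 GB remain.
Put 8 GB in drive 7; 2 GB remain.
10 drives × 16 GB = 160 GB; used 132 GB; unused 28 GB.

28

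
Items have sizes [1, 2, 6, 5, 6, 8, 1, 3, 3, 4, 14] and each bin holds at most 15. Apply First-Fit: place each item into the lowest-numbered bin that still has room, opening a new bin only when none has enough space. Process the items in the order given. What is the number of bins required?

4 bins

Put 1 in bin 1; 14 remain.
Put 2 in bin 1; 12 remain.
Put 6 in bin 1; 6 remain.
Put 5 in bin 1; 1 remain.
Put 6 in bin 2; 9 remain.
Put 8 in bin 2; 1 remain.
Put 1 in bin 1; 0 remain.
Put 3 in bin 3; 12 remain.
Put 3 in bin 3; 9 remain.
Put 4 in bin 3; 5 remain.
Put 14 in bin 4; 1 remain.
Final bins: [1,2,6,5,1] [6,8] [3,3,4] [14].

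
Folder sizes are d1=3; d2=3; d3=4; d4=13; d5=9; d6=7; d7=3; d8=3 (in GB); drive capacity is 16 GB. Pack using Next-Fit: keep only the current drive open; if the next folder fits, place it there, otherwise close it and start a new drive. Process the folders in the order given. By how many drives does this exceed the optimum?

1

Next-Fit: [3,3,4] [13] [9,7] [3,3] → 4 drives.
Total size 45 GB; any packing needs at least ⌈45/16⌉ = 3 drives.
An optimal packing achieves that bound: [13,3] [9,7] [4,3,3,3] → 3 drives.
Excess: 4 − 3 = 1.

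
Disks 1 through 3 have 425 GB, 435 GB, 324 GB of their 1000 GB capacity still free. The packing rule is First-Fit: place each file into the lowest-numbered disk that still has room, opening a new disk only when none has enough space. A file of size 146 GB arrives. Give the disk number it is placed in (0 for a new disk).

1

Disks with room: disk 1 (425 GB), disk 2 (435 GB), disk 3 (324 GB).
The first with room is disk 1.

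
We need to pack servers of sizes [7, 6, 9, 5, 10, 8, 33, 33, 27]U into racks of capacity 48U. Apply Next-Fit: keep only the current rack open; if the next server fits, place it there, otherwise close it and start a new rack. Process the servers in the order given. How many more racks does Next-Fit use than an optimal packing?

1

Next-Fit: [7,6,9,5,10,8] [33] [33] [27] → 4 racks.
Total size 138U; any packing needs at least ⌈138/48⌉ = 3 racks.
An optimal packing achieves that bound: [33,10,5] [33,9,6] [27,8,7] → 3 racks.
Excess: 4 − 3 = 1.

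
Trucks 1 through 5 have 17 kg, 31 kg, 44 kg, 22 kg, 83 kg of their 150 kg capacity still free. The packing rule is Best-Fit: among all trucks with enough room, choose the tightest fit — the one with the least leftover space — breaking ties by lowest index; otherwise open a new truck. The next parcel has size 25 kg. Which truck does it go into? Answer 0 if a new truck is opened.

Trucks with room: truck 2 (31 kg), truck 3 (44 kg), truck 5 (83 kg).
Tightest fit is truck 2 with 31 kg free.

2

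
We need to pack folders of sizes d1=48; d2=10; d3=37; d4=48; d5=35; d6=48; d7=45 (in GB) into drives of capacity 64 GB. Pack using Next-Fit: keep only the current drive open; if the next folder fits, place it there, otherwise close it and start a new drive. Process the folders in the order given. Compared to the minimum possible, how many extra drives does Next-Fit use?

0

Next-Fit: [48,10] [37] [48] [35] [48] [45] → 6 drives.
6 folders exceed 32 GB (half the capacity), and no two of those can share a drive, so at least 6 drives are needed.
So 6 is already optimal.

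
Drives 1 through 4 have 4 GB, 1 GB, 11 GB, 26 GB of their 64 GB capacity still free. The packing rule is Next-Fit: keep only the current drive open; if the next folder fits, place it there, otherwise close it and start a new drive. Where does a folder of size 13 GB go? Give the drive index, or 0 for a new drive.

Next-Fit only looks at drive 4, which has 26 GB free.
13 GB fits there.

4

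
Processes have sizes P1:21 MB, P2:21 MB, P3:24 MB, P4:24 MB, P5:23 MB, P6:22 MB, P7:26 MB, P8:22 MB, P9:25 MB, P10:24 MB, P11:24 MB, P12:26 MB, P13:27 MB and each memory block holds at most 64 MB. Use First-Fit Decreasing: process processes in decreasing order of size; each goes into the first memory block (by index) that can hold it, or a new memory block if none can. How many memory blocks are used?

Sorted descending: 27, 26, 26, 25, 24, 24, 24, 24, 23, 22, 22, 21, 21.
memory block 1: place 27 MB, 37 MB left
memory block 1: place 26 MB, 11 MB left
memory block 2: place 26 MB, 38 MB left
memory block 2: place 25 MB, 13 MB left
memory block 3: place 24 MB, 40 MB left
memory block 3: place 24 MB, 16 MB left
memory block 4: place 24 MB, 40 MB left
memory block 4: place 24 MB, 16 MB left
memory block 5: place 23 MB, 41 MB left
memory block 5: place 22 MB, 19 MB left
memory block 6: place 22 MB, 42 MB left
memory block 6: place 21 MB, 21 MB left
memory block 6: place 21 MB, 0 MB left

6 memory blocks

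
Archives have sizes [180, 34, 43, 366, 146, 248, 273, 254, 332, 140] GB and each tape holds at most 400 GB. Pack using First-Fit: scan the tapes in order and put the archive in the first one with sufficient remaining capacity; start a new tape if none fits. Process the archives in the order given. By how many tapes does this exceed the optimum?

0

First-Fit: [180,34,43,140] [366] [146,248] [273] [254] [332] → 6 tapes.
Total size 2016 GB; any packing needs at least ⌈2016/400⌉ = 6 tapes.
So 6 is already optimal.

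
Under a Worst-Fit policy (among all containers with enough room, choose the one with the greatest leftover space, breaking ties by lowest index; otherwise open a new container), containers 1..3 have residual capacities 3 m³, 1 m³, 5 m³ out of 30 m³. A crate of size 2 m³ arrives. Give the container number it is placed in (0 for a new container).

3

Containers with room: container 1 (3 m³), container 3 (5 m³).
Most room is container 3 with 5 m³ free.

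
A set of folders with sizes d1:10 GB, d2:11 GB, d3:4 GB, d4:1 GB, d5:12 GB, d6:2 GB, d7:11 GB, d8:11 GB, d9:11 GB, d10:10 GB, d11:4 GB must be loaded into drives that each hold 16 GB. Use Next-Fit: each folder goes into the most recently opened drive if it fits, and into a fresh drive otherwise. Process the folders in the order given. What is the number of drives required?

7

d1 (10 GB) → drive 1 (remaining 6 GB)
d2 (11 GB) → drive 2 (remaining 5 GB)
d3 (4 GB) → drive 2 (remaining 1 GB)
d4 (1 GB) → drive 2 (remaining 0 GB)
d5 (12 GB) → drive 3 (remaining 4 GB)
d6 (2 GB) → drive 3 (remaining 2 GB)
d7 (11 GB) → drive 4 (remaining 5 GB)
d8 (11 GB) → drive 5 (remaining 5 GB)
d9 (11 GB) → drive 6 (remaining 5 GB)
d10 (10 GB) → drive 7 (remaining 6 GB)
d11 (4 GB) → drive 7 (remaining 2 GB)
Final drives: [10] [11,4,1] [12,2] [11] [11] [11] [10,4].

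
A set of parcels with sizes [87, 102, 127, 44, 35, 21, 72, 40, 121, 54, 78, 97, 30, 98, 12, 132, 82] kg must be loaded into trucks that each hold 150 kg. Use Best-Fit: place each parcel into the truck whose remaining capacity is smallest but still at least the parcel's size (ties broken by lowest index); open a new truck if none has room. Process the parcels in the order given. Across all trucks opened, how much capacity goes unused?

87 kg → truck 1 (remaining 63 kg)
102 kg → truck 2 (remaining 48 kg)
127 kg → truck 3 (remaining 23 kg)
44 kg → truck 2 (remaining 4 kg)
35 kg → truck 1 (remaining 28 kg)
21 kg → truck 3 (remaining 2 kg)
72 kg → truck 4 (remaining 78 kg)
40 kg → truck 4 (remaining 38 kg)
121 kg → truck 5 (remaining 29 kg)
54 kg → truck 6 (remaining 96 kg)
78 kg → truck 6 (remaining 18 kg)
97 kg → truck 7 (remaining 53 kg)
30 kg → truck 4 (remaining 8 kg)
98 kg → truck 8 (remaining 52 kg)
12 kg → truck 6 (remaining 6 kg)
132 kg → truck 9 (remaining 18 kg)
82 kg → truck 10 (remaining 68 kg)
10 trucks × 150 kg = 1500 kg; used 1232 kg; unused 268 kg.

268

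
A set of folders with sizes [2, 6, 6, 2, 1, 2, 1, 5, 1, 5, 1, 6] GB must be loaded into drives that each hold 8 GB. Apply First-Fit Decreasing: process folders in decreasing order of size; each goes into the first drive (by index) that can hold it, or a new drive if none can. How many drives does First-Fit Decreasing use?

Sorted descending: 6, 6, 6, 5, 5, 2, 2, 2, 1, 1, 1, 1.
Put 6 GB in drive 1; 2 GB remain.
Put 6 GB in drive 2; 2 GB remain.
Put 6 GB in drive 3; 2 GB remain.
Put 5 GB in drive 4; 3 GB remain.
Put 5 GB in drive 5; 3 GB remain.
Put 2 GB in drive 1; 0 GB remain.
Put 2 GB in drive 2; 0 GB remain.
Put 2 GB in drive 3; 0 GB remain.
Put 1 GB in drive 4; 2 GB remain.
Put 1 GB in drive 4; 1 GB remain.
Put 1 GB in drive 4; 0 GB remain.
Put 1 GB in drive 5; 2 GB remain.
Final drives: [6,2] [6,2] [6,2] [5,1,1,1] [5,1].

5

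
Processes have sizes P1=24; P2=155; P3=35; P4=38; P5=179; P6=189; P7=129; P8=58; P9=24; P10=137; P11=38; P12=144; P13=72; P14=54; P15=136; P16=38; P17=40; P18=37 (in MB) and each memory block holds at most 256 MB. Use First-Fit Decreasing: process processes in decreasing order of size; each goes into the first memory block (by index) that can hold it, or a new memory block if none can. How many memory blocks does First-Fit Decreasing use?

Sorted descending: 189, 179, 155, 144, 137, 136, 129, 72, 58, 54, 40, 38, 38, 38, 37, 35, 24, 24.
memory block 1: place 189 MB, 67 MB left
memory block 2: place 179 MB, 77 MB left
memory block 3: place 155 MB, 101 MB left
memory block 4: place 144 MB, 112 MB left
memory block 5: place 137 MB, 119 MB left
memory block 6: place 136 MB, 120 MB left
memory block 7: place 129 MB, 127 MB left
memory block 2: place 72 MB, 5 MB left
memory block 1: place 58 MB, 9 MB left
memory block 3: place 54 MB, 47 MB left
memory block 3: place 40 MB, 7 MB left
memory block 4: place 38 MB, 74 MB left
memory block 4: place 38 MB, 36 MB left
memory block 5: place 38 MB, 81 MB left
memory block 5: place 37 MB, 44 MB left
memory block 4: place 35 MB, 1 MB left
memory block 5: place 24 MB, 20 MB left
memory block 6: place 24 MB, 96 MB left

7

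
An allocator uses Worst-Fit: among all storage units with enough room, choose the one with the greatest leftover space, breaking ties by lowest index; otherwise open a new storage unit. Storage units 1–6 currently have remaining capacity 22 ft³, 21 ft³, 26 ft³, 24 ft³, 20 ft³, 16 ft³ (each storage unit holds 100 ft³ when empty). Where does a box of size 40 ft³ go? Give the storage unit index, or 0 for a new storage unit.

No storage unit has ≥ 40 ft³ free, so a new storage unit is opened.

0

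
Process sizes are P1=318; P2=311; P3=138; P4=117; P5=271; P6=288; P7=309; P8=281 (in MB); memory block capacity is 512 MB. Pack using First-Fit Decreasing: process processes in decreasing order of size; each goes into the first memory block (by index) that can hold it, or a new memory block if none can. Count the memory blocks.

6

Sorted descending: 318, 311, 309, 288, 281, 271, 138, 117.
memory block 1: place 318 MB, 194 MB left
memory block 2: place 311 MB, 201 MB left
memory block 3: place 309 MB, 203 MB left
memory block 4: place 288 MB, 224 MB left
memory block 5: place 281 MB, 231 MB left
memory block 6: place 271 MB, 241 MB left
memory block 1: place 138 MB, 56 MB left
memory block 2: place 117 MB, 84 MB left
Final memory blocks: [318,138] [311,117] [309] [288] [281] [271].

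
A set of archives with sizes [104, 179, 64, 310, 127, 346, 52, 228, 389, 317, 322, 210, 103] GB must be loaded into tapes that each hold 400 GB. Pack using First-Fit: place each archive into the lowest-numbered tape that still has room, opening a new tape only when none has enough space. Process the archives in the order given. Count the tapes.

8

tape 1: place 104 GB, 296 GB left
tape 1: place 179 GB, 117 GB left
tape 1: place 64 GB, 53 GB left
tape 2: place 310 GB, 90 GB left
tape 3: place 127 GB, 273 GB left
tape 4: place 346 GB, 54 GB left
tape 1: place 52 GB, 1 GB left
tape 3: place 228 GB, 45 GB left
tape 5: place 389 GB, 11 GB left
tape 6: place 317 GB, 83 GB left
tape 7: place 322 GB, 78 GB left
tape 8: place 210 GB, 190 GB left
tape 8: place 103 GB, 87 GB left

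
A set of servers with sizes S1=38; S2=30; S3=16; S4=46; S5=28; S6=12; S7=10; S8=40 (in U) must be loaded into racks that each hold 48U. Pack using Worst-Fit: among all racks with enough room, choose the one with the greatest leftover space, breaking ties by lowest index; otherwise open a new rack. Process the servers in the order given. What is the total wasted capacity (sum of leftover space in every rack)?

Put S1 (38U) in rack 1; 10U remain.
Put S2 (30U) in rack 2; 18U remain.
Put S3 (16U) in rack 2; 2U remain.
Put S4 (46U) in rack 3; 2U remain.
Put S5 (28U) in rack 4; 20U remain.
Put S6 (12U) in rack 4; 8U remain.
Put S7 (10U) in rack 1; 0U remain.
Put S8 (40U) in rack 5; 8U remain.
5 racks × 48U = 240U; used 220U; unused 20U.

20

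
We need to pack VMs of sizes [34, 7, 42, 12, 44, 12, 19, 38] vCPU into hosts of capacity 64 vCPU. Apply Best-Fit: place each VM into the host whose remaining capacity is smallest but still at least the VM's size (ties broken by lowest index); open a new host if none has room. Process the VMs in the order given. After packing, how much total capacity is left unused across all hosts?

48

host 1: place 34 vCPU, 30 vCPU left
host 1: place 7 vCPU, 23 vCPU left
host 2: place 42 vCPU, 22 vCPU left
host 2: place 12 vCPU, 10 vCPU left
host 3: place 44 vCPU, 20 vCPU left
host 3: place 12 vCPU, 8 vCPU left
host 1: place 19 vCPU, 4 vCPU left
host 4: place 38 vCPU, 26 vCPU left
4 hosts × 64 vCPU = 256 vCPU; used 208 vCPU; unused 48 vCPU.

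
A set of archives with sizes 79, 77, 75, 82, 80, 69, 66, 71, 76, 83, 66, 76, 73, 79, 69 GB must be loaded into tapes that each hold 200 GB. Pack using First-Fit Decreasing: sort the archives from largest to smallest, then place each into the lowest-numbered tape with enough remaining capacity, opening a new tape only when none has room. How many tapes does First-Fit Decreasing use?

8

Sorted descending: 83, 82, 80, 79, 79, 77, 76, 76, 75, 73, 71, 69, 69, 66, 66.
tape 1: place 83 GB, 117 GB left
tape 1: place 82 GB, 35 GB left
tape 2: place 80 GB, 120 GB left
tape 2: place 79 GB, 41 GB left
tape 3: place 79 GB, 121 GB left
tape 3: place 77 GB, 44 GB left
tape 4: place 76 GB, 124 GB left
tape 4: place 76 GB, 48 GB left
tape 5: place 75 GB, 125 GB left
tape 5: place 73 GB, 52 GB left
tape 6: place 71 GB, 129 GB left
tape 6: place 69 GB, 60 GB left
tape 7: place 69 GB, 131 GB left
tape 7: place 66 GB, 65 GB left
tape 8: place 66 GB, 134 GB left
Final tapes: [83,82] [80,79] [79,77] [76,76] [75,73] [71,69] [69,66] [66].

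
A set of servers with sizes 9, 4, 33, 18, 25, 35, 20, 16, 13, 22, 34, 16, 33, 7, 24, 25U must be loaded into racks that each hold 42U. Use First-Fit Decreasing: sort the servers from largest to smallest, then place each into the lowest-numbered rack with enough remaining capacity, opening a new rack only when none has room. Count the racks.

9 racks

Sorted descending: 35, 34, 33, 33, 25, 25, 24, 22, 20, 18, 16, 16, 13, 9, 7, 4.
Put 35U in rack 1; 7U remain.
Put 34U in rack 2; 8U remain.
Put 33U in rack 3; 9U remain.
Put 33U in rack 4; 9U remain.
Put 25U in rack 5; 17U remain.
Put 25U in rack 6; 17U remain.
Put 24U in rack 7; 18U remain.
Put 22U in rack 8; 20U remain.
Put 20U in rack 8; 0U remain.
Put 18U in rack 7; 0U remain.
Put 16U in rack 5; 1U remain.
Put 16U in rack 6; 1U remain.
Put 13U in rack 9; 29U remain.
Put 9U in rack 3; 0U remain.
Put 7U in rack 1; 0U remain.
Put 4U in rack 2; 4U remain.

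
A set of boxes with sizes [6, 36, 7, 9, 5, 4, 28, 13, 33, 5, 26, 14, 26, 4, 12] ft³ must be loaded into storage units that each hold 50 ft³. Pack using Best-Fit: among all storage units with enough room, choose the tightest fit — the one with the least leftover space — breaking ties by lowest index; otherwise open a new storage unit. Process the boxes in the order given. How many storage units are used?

5 storage units

Put 6 ft³ in storage unit 1; 44 ft³ remain.
Put 36 ft³ in storage unit 1; 8 ft³ remain.
Put 7 ft³ in storage unit 1; 1 ft³ remain.
Put 9 ft³ in storage unit 2; 41 ft³ remain.
Put 5 ft³ in storage unit 2; 36 ft³ remain.
Put 4 ft³ in storage unit 2; 32 ft³ remain.
Put 28 ft³ in storage unit 2; 4 ft³ remain.
Put 13 ft³ in storage unit 3; 37 ft³ remain.
Put 33 ft³ in storage unit 3; 4 ft³ remain.
Put 5 ft³ in storage unit 4; 45 ft³ remain.
Put 26 ft³ in storage unit 4; 19 ft³ remain.
Put 14 ft³ in storage unit 4; 5 ft³ remain.
Put 26 ft³ in storage unit 5; 24 ft³ remain.
Put 4 ft³ in storage unit 2; 0 ft³ remain.
Put 12 ft³ in storage unit 5; 12 ft³ remain.
Final storage units: [6,36,7] [9,5,4,28,4] [13,33] [5,26,14] [26,12].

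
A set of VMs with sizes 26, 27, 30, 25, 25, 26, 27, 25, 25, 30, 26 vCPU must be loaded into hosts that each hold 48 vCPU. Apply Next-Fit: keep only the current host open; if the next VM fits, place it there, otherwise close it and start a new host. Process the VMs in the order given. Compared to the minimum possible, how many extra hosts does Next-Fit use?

0

Next-Fit: [26] [27] [30] [25] [25] [26] [27] [25] [25] [30] [26] → 11 hosts.
11 VMs exceed 24 vCPU (half the capacity), and no two of those can share a host, so at least 11 hosts are needed.
So 11 is already optimal.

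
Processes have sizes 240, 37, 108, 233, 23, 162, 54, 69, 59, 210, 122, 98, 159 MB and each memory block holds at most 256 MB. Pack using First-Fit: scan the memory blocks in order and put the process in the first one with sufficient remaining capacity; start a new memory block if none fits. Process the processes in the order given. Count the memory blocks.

8

Put 240 MB in memory block 1; 16 MB remain.
Put 37 MB in memory block 2; 219 MB remain.
Put 108 MB in memory block 2; 111 MB remain.
Put 233 MB in memory block 3; 23 MB remain.
Put 23 MB in memory block 2; 88 MB remain.
Put 162 MB in memory block 4; 94 MB remain.
Put 54 MB in memory block 2; 34 MB remain.
Put 69 MB in memory block 4; 25 MB remain.
Put 59 MB in memory block 5; 197 MB remain.
Put 210 MB in memory block 6; 46 MB remain.
Put 122 MB in memory block 5; 75 MB remain.
Put 98 MB in memory block 7; 158 MB remain.
Put 159 MB in memory block 8; 97 MB remain.
Final memory blocks: [240] [37,108,23,54] [233] [162,69] [59,122] [210] [98] [159].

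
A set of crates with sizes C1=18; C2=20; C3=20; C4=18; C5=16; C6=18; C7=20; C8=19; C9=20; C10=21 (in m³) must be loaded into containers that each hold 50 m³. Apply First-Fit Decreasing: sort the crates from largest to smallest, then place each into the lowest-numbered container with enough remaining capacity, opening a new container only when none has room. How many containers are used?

5 containers

Sorted descending: 21, 20, 20, 20, 20, 19, 18, 18, 18, 16.
21 m³ → container 1 (remaining 29 m³)
20 m³ → container 1 (remaining 9 m³)
20 m³ → container 2 (remaining 30 m³)
20 m³ → container 2 (remaining 10 m³)
20 m³ → container 3 (remaining 30 m³)
19 m³ → container 3 (remaining 11 m³)
18 m³ → container 4 (remaining 32 m³)
18 m³ → container 4 (remaining 14 m³)
18 m³ → container 5 (remaining 32 m³)
16 m³ → container 5 (remaining 16 m³)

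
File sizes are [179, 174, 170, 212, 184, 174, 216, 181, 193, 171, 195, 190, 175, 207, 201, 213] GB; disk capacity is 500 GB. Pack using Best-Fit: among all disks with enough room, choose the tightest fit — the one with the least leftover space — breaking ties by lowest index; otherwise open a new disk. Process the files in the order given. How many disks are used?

8

179 GB → disk 1 (remaining 321 GB)
174 GB → disk 1 (remaining 147 GB)
170 GB → disk 2 (remaining 330 GB)
212 GB → disk 2 (remaining 118 GB)
184 GB → disk 3 (remaining 316 GB)
174 GB → disk 3 (remaining 142 GB)
216 GB → disk 4 (remaining 284 GB)
181 GB → disk 4 (remaining 103 GB)
193 GB → disk 5 (remaining 307 GB)
171 GB → disk 5 (remaining 136 GB)
195 GB → disk 6 (remaining 305 GB)
190 GB → disk 6 (remaining 115 GB)
175 GB → disk 7 (remaining 325 GB)
207 GB → disk 7 (remaining 118 GB)
201 GB → disk 8 (remaining 299 GB)
213 GB → disk 8 (remaining 86 GB)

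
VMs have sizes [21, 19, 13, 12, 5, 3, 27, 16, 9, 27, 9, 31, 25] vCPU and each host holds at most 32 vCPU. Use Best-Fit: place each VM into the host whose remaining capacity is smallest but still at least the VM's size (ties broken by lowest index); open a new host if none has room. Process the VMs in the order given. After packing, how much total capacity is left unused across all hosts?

host 1: place 21 vCPU, 11 vCPU left
host 2: place 19 vCPU, 13 vCPU left
host 2: place 13 vCPU, 0 vCPU left
host 3: place 12 vCPU, 20 vCPU left
host 1: place 5 vCPU, 6 vCPU left
host 1: place 3 vCPU, 3 vCPU left
host 4: place 27 vCPU, 5 vCPU left
host 3: place 16 vCPU, 4 vCPU left
host 5: place 9 vCPU, 23 vCPU left
host 6: place 27 vCPU, 5 vCPU left
host 5: place 9 vCPU, 14 vCPU left
host 7: place 31 vCPU, 1 vCPU left
host 8: place 25 vCPU, 7 vCPU left
8 hosts × 32 vCPU = 256 vCPU; used 217 vCPU; unused 39 vCPU.

39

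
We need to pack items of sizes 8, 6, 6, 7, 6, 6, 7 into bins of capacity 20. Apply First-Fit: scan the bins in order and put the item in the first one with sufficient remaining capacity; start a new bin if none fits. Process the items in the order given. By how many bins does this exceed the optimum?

0

First-Fit: [8,6,6] [7,6,6] [7] → 3 bins.
Total size 46; any packing needs at least ⌈46/20⌉ = 3 bins.
So 3 is already optimal.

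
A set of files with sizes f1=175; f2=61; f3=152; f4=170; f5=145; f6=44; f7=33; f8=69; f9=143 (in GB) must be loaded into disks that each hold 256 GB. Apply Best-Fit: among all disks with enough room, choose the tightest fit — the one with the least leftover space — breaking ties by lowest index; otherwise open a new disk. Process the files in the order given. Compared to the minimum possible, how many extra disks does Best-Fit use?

Best-Fit: [175,61] [152,69] [170,44,33] [145] [143] → 5 disks.
5 files exceed 128 GB (half the capacity), and no two of those can share a disk, so at least 5 disks are needed.
So 5 is already optimal.

0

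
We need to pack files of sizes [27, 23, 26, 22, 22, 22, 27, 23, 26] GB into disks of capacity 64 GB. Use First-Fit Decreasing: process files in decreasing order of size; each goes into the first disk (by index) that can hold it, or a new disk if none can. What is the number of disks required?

Sorted descending: 27, 27, 26, 26, 23, 23, 22, 22, 22.
Put 27 GB in disk 1; 37 GB remain.
Put 27 GB in disk 1; 10 GB remain.
Put 26 GB in disk 2; 38 GB remain.
Put 26 GB in disk 2; 12 GB remain.
Put 23 GB in disk 3; 41 GB remain.
Put 23 GB in disk 3; 18 GB remain.
Put 22 GB in disk 4; 42 GB remain.
Put 22 GB in disk 4; 20 GB remain.
Put 22 GB in disk 5; 42 GB remain.

5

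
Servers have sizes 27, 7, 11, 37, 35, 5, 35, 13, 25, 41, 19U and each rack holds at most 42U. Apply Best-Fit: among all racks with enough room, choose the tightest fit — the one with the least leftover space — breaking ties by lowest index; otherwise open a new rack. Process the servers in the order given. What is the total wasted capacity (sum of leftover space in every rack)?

27U → rack 1 (remaining 15U)
7U → rack 1 (remaining 8U)
11U → rack 2 (remaining 31U)
37U → rack 3 (remaining 5U)
35U → rack 4 (remaining 7U)
5U → rack 3 (remaining 0U)
35U → rack 5 (remaining 7U)
13U → rack 2 (remaining 18U)
25U → rack 6 (remaining 17U)
41U → rack 7 (remaining 1U)
19U → rack 8 (remaining 23U)
8 racks × 42U = 336U; used 255U; unused 81U.

81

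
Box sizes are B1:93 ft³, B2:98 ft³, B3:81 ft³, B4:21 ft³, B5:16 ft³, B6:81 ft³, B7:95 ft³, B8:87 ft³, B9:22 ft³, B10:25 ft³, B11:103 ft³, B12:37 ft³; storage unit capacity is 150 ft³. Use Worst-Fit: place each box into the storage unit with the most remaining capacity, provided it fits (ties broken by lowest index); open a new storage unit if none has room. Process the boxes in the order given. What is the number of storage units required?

7 storage units

storage unit 1: place B1 (93 ft³), 57 ft³ left
storage unit 2: place B2 (98 ft³), 52 ft³ left
storage unit 3: place B3 (81 ft³), 69 ft³ left
storage unit 3: place B4 (21 ft³), 48 ft³ left
storage unit 1: place B5 (16 ft³), 41 ft³ left
storage unit 4: place B6 (81 ft³), 69 ft³ left
storage unit 5: place B7 (95 ft³), 55 ft³ left
storage unit 6: place B8 (87 ft³), 63 ft³ left
storage unit 4: place B9 (22 ft³), 47 ft³ left
storage unit 6: place B10 (25 ft³), 38 ft³ left
storage unit 7: place B11 (103 ft³), 47 ft³ left
storage unit 5: place B12 (37 ft³), 18 ft³ left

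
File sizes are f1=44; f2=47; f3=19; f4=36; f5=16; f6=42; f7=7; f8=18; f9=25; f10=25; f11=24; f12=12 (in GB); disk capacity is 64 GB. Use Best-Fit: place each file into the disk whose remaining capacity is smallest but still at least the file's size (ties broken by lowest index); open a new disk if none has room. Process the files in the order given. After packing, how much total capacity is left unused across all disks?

Put f1 (44 GB) in disk 1; 20 GB remain.
Put f2 (47 GB) in disk 2; 17 GB remain.
Put f3 (19 GB) in disk 1; 1 GB remain.
Put f4 (36 GB) in disk 3; 28 GB remain.
Put f5 (16 GB) in disk 2; 1 GB remain.
Put f6 (42 GB) in disk 4; 22 GB remain.
Put f7 (7 GB) in disk 4; 15 GB remain.
Put f8 (18 GB) in disk 3; 10 GB remain.
Put f9 (25 GB) in disk 5; 39 GB remain.
Put f10 (25 GB) in disk 5; 14 GB remain.
Put f11 (24 GB) in disk 6; 40 GB remain.
Put f12 (12 GB) in disk 5; 2 GB remain.
6 disks × 64 GB = 384 GB; used 315 GB; unused 69 GB.

69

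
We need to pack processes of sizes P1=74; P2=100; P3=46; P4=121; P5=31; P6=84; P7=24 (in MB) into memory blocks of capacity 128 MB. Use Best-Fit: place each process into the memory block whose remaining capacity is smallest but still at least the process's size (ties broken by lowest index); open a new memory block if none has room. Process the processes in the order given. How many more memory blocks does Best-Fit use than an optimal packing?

Best-Fit: [74,46] [100,24] [121] [31,84] → 4 memory blocks.
Total size 480 MB; any packing needs at least ⌈480/128⌉ = 4 memory blocks.
So 4 is already optimal.

0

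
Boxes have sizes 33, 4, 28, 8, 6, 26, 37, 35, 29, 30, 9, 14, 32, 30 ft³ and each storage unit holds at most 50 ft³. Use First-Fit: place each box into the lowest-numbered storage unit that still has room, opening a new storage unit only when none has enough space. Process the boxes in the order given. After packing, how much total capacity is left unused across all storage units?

129

storage unit 1: place 33 ft³, 17 ft³ left
storage unit 1: place 4 ft³, 13 ft³ left
storage unit 2: place 28 ft³, 22 ft³ left
storage unit 1: place 8 ft³, 5 ft³ left
storage unit 2: place 6 ft³, 16 ft³ left
storage unit 3: place 26 ft³, 24 ft³ left
storage unit 4: place 37 ft³, 13 ft³ left
storage unit 5: place 35 ft³, 15 ft³ left
storage unit 6: place 29 ft³, 21 ft³ left
storage unit 7: place 30 ft³, 20 ft³ left
storage unit 2: place 9 ft³, 7 ft³ left
storage unit 3: place 14 ft³, 10 ft³ left
storage unit 8: place 32 ft³, 18 ft³ left
storage unit 9: place 30 ft³, 20 ft³ left
9 storage units × 50 ft³ = 450 ft³; used 321 ft³; unused 129 ft³.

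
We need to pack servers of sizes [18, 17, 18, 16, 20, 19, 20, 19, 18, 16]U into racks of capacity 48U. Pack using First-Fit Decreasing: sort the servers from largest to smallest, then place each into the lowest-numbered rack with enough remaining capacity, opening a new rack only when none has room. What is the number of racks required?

5 racks

Sorted descending: 20, 20, 19, 19, 18, 18, 18, 17, 16, 16.
20U → rack 1 (remaining 28U)
20U → rack 1 (remaining 8U)
19U → rack 2 (remaining 29U)
19U → rack 2 (remaining 10U)
18U → rack 3 (remaining 30U)
18U → rack 3 (remaining 12U)
18U → rack 4 (remaining 30U)
17U → rack 4 (remaining 13U)
16U → rack 5 (remaining 32U)
16U → rack 5 (remaining 16U)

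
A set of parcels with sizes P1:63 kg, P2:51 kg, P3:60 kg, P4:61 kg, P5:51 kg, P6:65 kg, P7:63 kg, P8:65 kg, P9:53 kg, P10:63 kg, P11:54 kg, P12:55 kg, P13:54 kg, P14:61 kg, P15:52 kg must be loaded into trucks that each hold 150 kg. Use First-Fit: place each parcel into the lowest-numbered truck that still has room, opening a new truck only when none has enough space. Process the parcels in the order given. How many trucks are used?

P1 (63 kg) → truck 1 (remaining 87 kg)
P2 (51 kg) → truck 1 (remaining 36 kg)
P3 (60 kg) → truck 2 (remaining 90 kg)
P4 (61 kg) → truck 2 (remaining 29 kg)
P5 (51 kg) → truck 3 (remaining 99 kg)
P6 (65 kg) → truck 3 (remaining 34 kg)
P7 (63 kg) → truck 4 (remaining 87 kg)
P8 (65 kg) → truck 4 (remaining 22 kg)
P9 (53 kg) → truck 5 (remaining 97 kg)
P10 (63 kg) → truck 5 (remaining 34 kg)
P11 (54 kg) → truck 6 (remaining 96 kg)
P12 (55 kg) → truck 6 (remaining 41 kg)
P13 (54 kg) → truck 7 (remaining 96 kg)
P14 (61 kg) → truck 7 (remaining 35 kg)
P15 (52 kg) → truck 8 (remaining 98 kg)
Final trucks: [63,51] [60,61] [51,65] [63,65] [53,63] [54,55] [54,61] [52].

8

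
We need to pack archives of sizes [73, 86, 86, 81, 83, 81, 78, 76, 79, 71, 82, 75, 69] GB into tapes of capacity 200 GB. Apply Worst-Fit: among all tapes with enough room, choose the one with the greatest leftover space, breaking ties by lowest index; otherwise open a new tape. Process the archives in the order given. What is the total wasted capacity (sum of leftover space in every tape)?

380

73 GB → tape 1 (remaining 127 GB)
86 GB → tape 1 (remaining 41 GB)
86 GB → tape 2 (remaining 114 GB)
81 GB → tape 2 (remaining 33 GB)
83 GB → tape 3 (remaining 117 GB)
81 GB → tape 3 (remaining 36 GB)
78 GB → tape 4 (remaining 122 GB)
76 GB → tape 4 (remaining 46 GB)
79 GB → tape 5 (remaining 121 GB)
71 GB → tape 5 (remaining 50 GB)
82 GB → tape 6 (remaining 118 GB)
75 GB → tape 6 (remaining 43 GB)
69 GB → tape 7 (remaining 131 GB)
7 tapes × 200 GB = 1400 GB; used 1020 GB; unused 380 GB.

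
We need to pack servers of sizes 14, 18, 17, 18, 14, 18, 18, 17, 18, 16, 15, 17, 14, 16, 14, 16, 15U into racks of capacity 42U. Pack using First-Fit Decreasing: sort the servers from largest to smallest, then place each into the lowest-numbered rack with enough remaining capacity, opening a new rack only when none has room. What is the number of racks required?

8 racks

Sorted descending: 18, 18, 18, 18, 18, 17, 17, 17, 16, 16, 16, 15, 15, 14, 14, 14, 14.
18U → rack 1 (remaining 24U)
18U → rack 1 (remaining 6U)
18U → rack 2 (remaining 24U)
18U → rack 2 (remaining 6U)
18U → rack 3 (remaining 24U)
17U → rack 3 (remaining 7U)
17U → rack 4 (remaining 25U)
17U → rack 4 (remaining 8U)
16U → rack 5 (remaining 26U)
16U → rack 5 (remaining 10U)
16U → rack 6 (remaining 26U)
15U → rack 6 (remaining 11U)
15U → rack 7 (remaining 27U)
14U → rack 7 (remaining 13U)
14U → rack 8 (remaining 28U)
14U → rack 8 (remaining 14U)
14U → rack 8 (remaining 0U)
Final racks: [18,18] [18,18] [18,17] [17,17] [16,16] [16,15] [15,14] [14,14,14].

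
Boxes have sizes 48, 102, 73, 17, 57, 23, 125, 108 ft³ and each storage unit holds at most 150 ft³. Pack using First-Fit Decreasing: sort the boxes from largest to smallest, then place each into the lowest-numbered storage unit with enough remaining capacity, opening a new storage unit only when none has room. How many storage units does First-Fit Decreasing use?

4 storage units

Sorted descending: 125, 108, 102, 73, 57, 48, 23, 17.
125 ft³ → storage unit 1 (remaining 25 ft³)
108 ft³ → storage unit 2 (remaining 42 ft³)
102 ft³ → storage unit 3 (remaining 48 ft³)
73 ft³ → storage unit 4 (remaining 77 ft³)
57 ft³ → storage unit 4 (remaining 20 ft³)
48 ft³ → storage unit 3 (remaining 0 ft³)
23 ft³ → storage unit 1 (remaining 2 ft³)
17 ft³ → storage unit 2 (remaining 25 ft³)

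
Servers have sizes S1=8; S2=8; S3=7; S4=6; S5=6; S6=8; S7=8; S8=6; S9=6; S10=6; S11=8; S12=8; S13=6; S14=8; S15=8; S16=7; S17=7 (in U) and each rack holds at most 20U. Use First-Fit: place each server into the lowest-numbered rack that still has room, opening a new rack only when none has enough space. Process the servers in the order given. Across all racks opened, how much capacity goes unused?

rack 1: place S1 (8U), 12U left
rack 1: place S2 (8U), 4U left
rack 2: place S3 (7U), 13U left
rack 2: place S4 (6U), 7U left
rack 2: place S5 (6U), 1U left
rack 3: place S6 (8U), 12U left
rack 3: place S7 (8U), 4U left
rack 4: place S8 (6U), 14U left
rack 4: place S9 (6U), 8U left
rack 4: place S10 (6U), 2U left
rack 5: place S11 (8U), 12U left
rack 5: place S12 (8U), 4U left
rack 6: place S13 (6U), 14U left
rack 6: place S14 (8U), 6U left
rack 7: place S15 (8U), 12U left
rack 7: place S16 (7U), 5U left
rack 8: place S17 (7U), 13U left
8 racks × 20U = 160U; used 121U; unused 39U.

39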